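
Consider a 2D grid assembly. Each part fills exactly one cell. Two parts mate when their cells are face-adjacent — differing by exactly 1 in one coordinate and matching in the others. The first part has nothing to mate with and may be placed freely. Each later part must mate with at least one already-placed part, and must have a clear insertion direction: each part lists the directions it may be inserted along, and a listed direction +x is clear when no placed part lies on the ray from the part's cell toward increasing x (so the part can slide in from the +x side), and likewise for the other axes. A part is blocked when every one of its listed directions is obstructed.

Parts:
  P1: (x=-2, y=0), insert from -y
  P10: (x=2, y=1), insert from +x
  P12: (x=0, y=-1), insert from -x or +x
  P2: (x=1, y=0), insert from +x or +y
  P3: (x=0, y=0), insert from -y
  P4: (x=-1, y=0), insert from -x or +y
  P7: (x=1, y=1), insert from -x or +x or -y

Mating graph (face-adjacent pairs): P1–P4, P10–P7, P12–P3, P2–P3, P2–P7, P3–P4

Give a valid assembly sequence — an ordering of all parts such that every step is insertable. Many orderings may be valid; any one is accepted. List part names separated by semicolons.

1. P4@(-1, 0) [-x clear] — {P4}
2. P3@(0, 0) [-y clear] — {P3, P4}
3. P2@(1, 0) [+x clear] — {P2, P3, P4}
4. P7@(1, 1) [-x clear] — {P2, P3, P4, P7}
5. P10@(2, 1) [+x clear] — {P10, P2, P3, P4, P7}
6. P1@(-2, 0) [-y clear] — {P1, P10, P2, P3, P4, P7}
7. P12@(0, -1) [-x clear] — {P1, P10, P12, P2, P3, P4, P7}

P4; P3; P2; P7; P10; P1; P12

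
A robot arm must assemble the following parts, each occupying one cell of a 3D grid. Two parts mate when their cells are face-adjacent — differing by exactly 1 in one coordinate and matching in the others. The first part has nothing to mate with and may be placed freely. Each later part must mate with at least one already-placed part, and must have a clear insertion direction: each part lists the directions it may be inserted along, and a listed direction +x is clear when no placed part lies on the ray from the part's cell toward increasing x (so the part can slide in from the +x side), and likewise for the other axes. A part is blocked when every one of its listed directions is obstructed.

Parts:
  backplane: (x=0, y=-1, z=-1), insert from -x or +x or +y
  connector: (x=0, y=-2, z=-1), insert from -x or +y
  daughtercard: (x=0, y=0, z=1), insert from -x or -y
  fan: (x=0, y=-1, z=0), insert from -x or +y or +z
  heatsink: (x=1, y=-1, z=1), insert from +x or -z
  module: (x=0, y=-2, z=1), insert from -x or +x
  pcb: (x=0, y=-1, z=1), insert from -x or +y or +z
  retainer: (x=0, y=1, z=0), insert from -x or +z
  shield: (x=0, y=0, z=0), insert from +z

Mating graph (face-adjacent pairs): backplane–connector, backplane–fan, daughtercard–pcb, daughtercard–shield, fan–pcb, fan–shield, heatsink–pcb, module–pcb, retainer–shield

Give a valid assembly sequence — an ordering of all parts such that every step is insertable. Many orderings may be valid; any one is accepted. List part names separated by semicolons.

1. backplane@(0, -1, -1) [-x clear] — {backplane}
2. connector@(0, -2, -1) [-x clear] — {backplane, connector}
3. fan@(0, -1, 0) [-x clear] — {backplane, connector, fan}
4. pcb@(0, -1, 1) [-x clear] — {backplane, connector, fan, pcb}
5. module@(0, -2, 1) [-x clear] — {backplane, connector, fan, module, pcb}
6. shield@(0, 0, 0) [+z clear] — {backplane, connector, fan, module, pcb, shield}
7. daughtercard@(0, 0, 1) [-x clear] — {backplane, connector, daughtercard, fan, module, pcb, shield}
8. heatsink@(1, -1, 1) [+x clear] — {backplane, connector, daughtercard, fan, heatsink, module, pcb, shield}
9. retainer@(0, 1, 0) [-x clear] — {backplane, connector, daughtercard, fan, heatsink, module, pcb, retainer, shield}

backplane; connector; fan; pcb; module; shield; daughtercard; heatsink; retainer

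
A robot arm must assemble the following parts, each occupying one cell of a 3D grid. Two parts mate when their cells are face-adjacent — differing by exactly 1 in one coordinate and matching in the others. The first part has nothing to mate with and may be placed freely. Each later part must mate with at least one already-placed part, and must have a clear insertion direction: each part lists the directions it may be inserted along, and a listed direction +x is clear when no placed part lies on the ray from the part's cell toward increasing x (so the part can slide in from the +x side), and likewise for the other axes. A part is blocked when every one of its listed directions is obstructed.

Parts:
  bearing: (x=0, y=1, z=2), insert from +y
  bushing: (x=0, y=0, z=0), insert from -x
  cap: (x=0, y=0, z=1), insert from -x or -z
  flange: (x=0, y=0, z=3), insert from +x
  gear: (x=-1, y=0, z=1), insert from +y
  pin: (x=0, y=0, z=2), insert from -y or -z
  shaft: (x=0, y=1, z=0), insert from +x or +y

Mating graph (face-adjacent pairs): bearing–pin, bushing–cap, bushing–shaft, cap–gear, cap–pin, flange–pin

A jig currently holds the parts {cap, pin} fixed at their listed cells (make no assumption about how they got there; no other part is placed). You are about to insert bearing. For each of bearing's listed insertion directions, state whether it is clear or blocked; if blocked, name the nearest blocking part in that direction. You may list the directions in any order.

+y: ray from bearing(0, 1, 2) has no placed part ⇒ clear

+y: clear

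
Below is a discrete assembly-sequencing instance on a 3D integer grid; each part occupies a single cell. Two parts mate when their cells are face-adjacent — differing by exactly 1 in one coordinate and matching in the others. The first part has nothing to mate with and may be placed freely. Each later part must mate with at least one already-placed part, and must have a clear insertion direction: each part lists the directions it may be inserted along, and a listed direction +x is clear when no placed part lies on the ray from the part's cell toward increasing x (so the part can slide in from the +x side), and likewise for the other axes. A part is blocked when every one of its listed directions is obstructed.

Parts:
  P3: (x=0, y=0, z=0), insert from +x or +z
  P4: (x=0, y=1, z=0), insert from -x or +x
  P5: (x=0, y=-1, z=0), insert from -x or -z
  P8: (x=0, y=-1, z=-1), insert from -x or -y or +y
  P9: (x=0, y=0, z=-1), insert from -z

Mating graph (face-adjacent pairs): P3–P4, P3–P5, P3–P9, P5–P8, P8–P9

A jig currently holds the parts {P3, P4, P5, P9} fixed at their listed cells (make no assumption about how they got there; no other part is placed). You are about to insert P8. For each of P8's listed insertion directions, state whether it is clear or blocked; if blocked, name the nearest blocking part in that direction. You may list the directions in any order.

+y: blocked by P9; -x: clear; -y: clear

-x: ray from P8(0, -1, -1) has no placed part ⇒ clear
-y: ray from P8(0, -1, -1) has no placed part ⇒ clear
+y: nearest on ray is P9@(0, 0, -1) ⇒ blocked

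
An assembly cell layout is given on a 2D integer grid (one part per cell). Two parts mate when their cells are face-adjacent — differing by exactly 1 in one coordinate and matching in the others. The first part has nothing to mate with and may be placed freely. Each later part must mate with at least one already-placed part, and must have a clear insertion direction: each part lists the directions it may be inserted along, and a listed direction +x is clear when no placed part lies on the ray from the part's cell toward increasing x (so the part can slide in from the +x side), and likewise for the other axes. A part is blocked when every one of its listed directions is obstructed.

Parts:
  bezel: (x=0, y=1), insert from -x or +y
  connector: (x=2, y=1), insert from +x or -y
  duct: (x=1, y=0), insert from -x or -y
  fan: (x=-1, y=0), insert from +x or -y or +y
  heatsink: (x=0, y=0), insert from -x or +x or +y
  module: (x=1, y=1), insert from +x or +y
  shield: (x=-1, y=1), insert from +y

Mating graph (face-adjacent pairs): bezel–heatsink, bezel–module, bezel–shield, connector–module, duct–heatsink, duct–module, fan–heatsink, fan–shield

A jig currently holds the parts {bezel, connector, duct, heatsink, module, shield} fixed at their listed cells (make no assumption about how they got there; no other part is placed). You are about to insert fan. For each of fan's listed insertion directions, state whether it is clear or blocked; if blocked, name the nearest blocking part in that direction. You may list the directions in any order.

+x: nearest on ray is heatsink@(0, 0) ⇒ blocked
-y: ray from fan(-1, 0) has no placed part ⇒ clear
+y: nearest on ray is shield@(-1, 1) ⇒ blocked

+x: blocked by heatsink; +y: blocked by shield; -y: clear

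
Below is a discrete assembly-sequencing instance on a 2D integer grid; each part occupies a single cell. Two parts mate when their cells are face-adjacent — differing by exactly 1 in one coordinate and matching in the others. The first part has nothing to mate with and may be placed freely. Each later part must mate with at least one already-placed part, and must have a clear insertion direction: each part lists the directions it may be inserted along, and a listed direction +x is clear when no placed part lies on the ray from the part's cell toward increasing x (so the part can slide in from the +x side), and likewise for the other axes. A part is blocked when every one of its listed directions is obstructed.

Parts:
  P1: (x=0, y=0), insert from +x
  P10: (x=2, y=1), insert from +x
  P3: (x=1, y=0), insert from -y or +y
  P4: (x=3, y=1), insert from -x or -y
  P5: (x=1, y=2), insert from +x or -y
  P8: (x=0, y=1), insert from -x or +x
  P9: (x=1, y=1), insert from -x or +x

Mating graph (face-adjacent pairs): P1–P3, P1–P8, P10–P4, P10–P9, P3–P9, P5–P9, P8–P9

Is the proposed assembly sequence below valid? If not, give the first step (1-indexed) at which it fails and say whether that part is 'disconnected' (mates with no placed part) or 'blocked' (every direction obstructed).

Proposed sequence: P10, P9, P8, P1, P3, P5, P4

Valid

1. P10@(2, 1) [+x clear] — {P10}
2. P9@(1, 1) [-x clear] — {P10, P9}
3. P8@(0, 1) [-x clear] — {P10, P8, P9}
4. P1@(0, 0) [+x clear] — {P1, P10, P8, P9}
5. P3@(1, 0) [-y clear] — {P1, P10, P3, P8, P9}
6. P5@(1, 2) [+x clear] — {P1, P10, P3, P5, P8, P9}
7. P4@(3, 1) [-y clear] — {P1, P10, P3, P4, P5, P8, P9}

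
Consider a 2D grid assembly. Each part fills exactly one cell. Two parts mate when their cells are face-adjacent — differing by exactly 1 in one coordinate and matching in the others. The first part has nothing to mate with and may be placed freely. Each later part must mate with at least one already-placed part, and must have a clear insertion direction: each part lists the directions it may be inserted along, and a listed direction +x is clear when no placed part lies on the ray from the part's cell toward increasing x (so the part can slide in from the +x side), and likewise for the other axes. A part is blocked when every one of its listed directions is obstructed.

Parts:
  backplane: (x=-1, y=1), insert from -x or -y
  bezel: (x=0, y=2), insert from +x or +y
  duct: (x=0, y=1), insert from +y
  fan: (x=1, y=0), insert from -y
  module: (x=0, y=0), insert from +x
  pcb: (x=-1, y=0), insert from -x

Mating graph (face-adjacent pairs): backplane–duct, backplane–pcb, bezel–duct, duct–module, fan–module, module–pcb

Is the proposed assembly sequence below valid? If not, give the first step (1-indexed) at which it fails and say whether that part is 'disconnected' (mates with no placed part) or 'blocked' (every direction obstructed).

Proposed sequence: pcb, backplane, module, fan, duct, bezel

1. pcb@(-1, 0) [-x clear] — {pcb}
2. backplane@(-1, 1) [-x clear] — {backplane, pcb}
3. module@(0, 0) [+x clear] — {backplane, module, pcb}
4. fan@(1, 0) [-y clear] — {backplane, fan, module, pcb}
5. duct@(0, 1) [+y clear] — {backplane, duct, fan, module, pcb}
6. bezel@(0, 2) [+x clear] — {backplane, bezel, duct, fan, module, pcb}

Valid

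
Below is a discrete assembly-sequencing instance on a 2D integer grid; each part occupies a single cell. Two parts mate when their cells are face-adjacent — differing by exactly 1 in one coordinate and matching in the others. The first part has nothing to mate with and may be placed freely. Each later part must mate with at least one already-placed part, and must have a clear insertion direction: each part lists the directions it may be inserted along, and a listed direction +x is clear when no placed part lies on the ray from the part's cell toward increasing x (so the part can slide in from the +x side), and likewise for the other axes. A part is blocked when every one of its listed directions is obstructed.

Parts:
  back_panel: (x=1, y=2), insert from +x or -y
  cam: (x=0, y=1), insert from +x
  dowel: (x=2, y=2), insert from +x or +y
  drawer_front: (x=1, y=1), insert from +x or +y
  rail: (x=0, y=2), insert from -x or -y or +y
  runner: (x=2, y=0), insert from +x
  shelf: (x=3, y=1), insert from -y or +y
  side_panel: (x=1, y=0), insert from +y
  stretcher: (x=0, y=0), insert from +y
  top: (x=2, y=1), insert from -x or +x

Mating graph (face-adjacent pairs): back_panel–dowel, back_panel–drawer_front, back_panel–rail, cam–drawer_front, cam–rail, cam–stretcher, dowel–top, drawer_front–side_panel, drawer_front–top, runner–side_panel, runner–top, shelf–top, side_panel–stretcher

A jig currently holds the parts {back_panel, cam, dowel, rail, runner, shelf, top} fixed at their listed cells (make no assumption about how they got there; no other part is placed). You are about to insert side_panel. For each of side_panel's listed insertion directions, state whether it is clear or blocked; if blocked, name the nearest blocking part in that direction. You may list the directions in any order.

+y: nearest on ray is back_panel@(1, 2) ⇒ blocked

+y: blocked by back_panel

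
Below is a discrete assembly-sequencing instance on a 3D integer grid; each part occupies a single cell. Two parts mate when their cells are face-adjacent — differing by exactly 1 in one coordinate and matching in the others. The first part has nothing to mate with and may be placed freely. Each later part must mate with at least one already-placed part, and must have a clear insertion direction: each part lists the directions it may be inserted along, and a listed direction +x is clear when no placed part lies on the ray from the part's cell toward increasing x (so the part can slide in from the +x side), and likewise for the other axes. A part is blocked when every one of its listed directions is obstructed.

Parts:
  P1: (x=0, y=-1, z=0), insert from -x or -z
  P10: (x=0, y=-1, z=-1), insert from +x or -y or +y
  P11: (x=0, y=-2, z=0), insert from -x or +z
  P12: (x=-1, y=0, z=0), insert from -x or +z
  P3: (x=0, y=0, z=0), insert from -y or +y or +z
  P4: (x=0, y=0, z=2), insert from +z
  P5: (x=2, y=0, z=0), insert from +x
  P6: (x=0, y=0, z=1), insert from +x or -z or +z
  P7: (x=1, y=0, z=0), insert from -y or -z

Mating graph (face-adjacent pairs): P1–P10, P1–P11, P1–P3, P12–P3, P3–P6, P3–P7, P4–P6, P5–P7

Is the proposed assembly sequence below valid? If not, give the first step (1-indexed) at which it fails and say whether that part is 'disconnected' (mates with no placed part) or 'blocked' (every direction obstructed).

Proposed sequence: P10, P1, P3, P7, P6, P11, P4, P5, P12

1. P10@(0, -1, -1) [+x clear] — {P10}
2. P1@(0, -1, 0) [-x clear] — {P1, P10}
3. P3@(0, 0, 0) [+y clear] — {P1, P10, P3}
4. P7@(1, 0, 0) [-y clear] — {P1, P10, P3, P7}
5. P6@(0, 0, 1) [+x clear] — {P1, P10, P3, P6, P7}
6. P11@(0, -2, 0) [-x clear] — {P1, P10, P11, P3, P6, P7}
7. P4@(0, 0, 2) [+z clear] — {P1, P10, P11, P3, P4, P6, P7}
8. P5@(2, 0, 0) [+x clear] — {P1, P10, P11, P3, P4, P5, P6, P7}
9. P12@(-1, 0, 0) [-x clear] — {P1, P10, P11, P12, P3, P4, P5, P6, P7}

Valid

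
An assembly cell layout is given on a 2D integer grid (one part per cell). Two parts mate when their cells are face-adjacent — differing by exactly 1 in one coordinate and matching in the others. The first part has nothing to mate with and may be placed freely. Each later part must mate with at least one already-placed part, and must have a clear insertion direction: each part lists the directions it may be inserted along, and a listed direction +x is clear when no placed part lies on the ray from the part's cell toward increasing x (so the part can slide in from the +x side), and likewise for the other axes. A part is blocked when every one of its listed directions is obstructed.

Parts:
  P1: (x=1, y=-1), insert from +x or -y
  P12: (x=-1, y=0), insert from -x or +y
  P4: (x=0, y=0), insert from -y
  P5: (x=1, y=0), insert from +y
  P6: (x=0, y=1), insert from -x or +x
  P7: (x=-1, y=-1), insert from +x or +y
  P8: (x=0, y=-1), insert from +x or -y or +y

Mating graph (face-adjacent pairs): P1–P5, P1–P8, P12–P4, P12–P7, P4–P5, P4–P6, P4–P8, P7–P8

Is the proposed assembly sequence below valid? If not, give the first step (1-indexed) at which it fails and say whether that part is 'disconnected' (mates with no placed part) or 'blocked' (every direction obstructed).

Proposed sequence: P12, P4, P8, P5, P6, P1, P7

1. P12@(-1, 0) [-x clear] — {P12}
2. P4@(0, 0) [-y clear] — {P12, P4}
3. P8@(0, -1) [+x clear] — {P12, P4, P8}
4. P5@(1, 0) [+y clear] — {P12, P4, P5, P8}
5. P6@(0, 1) [-x clear] — {P12, P4, P5, P6, P8}
6. P1@(1, -1) [+x clear] — {P1, P12, P4, P5, P6, P8}
7. P7@(-1, -1) — +x/+y all obstructed ⇒ blocked

Invalid at step 7 (blocked)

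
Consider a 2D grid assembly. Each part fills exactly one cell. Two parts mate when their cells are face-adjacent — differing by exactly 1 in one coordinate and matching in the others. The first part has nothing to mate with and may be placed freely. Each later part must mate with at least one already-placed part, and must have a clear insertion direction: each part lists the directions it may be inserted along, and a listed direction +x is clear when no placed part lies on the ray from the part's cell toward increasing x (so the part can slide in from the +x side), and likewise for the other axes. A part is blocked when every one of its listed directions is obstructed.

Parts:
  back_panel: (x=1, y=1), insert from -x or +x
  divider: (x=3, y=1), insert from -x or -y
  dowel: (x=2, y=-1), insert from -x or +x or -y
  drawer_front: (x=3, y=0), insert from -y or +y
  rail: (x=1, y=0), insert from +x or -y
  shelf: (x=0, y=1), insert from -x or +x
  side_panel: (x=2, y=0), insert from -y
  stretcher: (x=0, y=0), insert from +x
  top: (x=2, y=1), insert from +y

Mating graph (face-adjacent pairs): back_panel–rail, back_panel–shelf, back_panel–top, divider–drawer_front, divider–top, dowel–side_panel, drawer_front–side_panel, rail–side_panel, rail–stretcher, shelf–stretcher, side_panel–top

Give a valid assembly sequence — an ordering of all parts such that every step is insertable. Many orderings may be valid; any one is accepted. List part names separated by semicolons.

1. stretcher@(0, 0) [+x clear] — {stretcher}
2. rail@(1, 0) [+x clear] — {rail, stretcher}
3. shelf@(0, 1) [-x clear] — {rail, shelf, stretcher}
4. side_panel@(2, 0) [-y clear] — {rail, shelf, side_panel, stretcher}
5. back_panel@(1, 1) [+x clear] — {back_panel, rail, shelf, side_panel, stretcher}
6. top@(2, 1) [+y clear] — {back_panel, rail, shelf, side_panel, stretcher, top}
7. divider@(3, 1) [-y clear] — {back_panel, divider, rail, shelf, side_panel, stretcher, top}
8. drawer_front@(3, 0) [-y clear] — {back_panel, divider, drawer_front, rail, shelf, side_panel, stretcher, top}
9. dowel@(2, -1) [-x clear] — {back_panel, divider, dowel, drawer_front, rail, shelf, side_panel, stretcher, top}

stretcher; rail; shelf; side_panel; back_panel; top; divider; drawer_front; dowel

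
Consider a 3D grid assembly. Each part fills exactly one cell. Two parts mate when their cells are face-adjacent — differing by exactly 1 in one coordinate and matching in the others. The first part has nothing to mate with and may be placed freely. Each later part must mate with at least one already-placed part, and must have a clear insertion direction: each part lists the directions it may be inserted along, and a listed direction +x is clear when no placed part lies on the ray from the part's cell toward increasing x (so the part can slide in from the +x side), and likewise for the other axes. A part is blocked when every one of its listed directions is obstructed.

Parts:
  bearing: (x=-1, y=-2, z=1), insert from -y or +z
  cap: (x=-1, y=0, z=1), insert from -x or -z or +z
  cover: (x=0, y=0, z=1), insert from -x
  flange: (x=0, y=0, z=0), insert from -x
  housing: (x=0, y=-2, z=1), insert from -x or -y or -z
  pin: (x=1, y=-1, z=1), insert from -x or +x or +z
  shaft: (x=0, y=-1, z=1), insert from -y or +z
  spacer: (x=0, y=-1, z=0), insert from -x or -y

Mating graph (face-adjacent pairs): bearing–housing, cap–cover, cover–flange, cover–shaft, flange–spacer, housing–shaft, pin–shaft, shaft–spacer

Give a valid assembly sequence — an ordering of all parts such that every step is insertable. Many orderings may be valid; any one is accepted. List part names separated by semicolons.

housing; shaft; cover; pin; spacer; bearing; cap; flange

1. housing@(0, -2, 1) [-x clear] — {housing}
2. shaft@(0, -1, 1) [+z clear] — {housing, shaft}
3. cover@(0, 0, 1) [-x clear] — {cover, housing, shaft}
4. pin@(1, -1, 1) [+x clear] — {cover, housing, pin, shaft}
5. spacer@(0, -1, 0) [-x clear] — {cover, housing, pin, shaft, spacer}
6. bearing@(-1, -2, 1) [-y clear] — {bearing, cover, housing, pin, shaft, spacer}
7. cap@(-1, 0, 1) [-x clear] — {bearing, cap, cover, housing, pin, shaft, spacer}
8. flange@(0, 0, 0) [-x clear] — {bearing, cap, cover, flange, housing, pin, shaft, spacer}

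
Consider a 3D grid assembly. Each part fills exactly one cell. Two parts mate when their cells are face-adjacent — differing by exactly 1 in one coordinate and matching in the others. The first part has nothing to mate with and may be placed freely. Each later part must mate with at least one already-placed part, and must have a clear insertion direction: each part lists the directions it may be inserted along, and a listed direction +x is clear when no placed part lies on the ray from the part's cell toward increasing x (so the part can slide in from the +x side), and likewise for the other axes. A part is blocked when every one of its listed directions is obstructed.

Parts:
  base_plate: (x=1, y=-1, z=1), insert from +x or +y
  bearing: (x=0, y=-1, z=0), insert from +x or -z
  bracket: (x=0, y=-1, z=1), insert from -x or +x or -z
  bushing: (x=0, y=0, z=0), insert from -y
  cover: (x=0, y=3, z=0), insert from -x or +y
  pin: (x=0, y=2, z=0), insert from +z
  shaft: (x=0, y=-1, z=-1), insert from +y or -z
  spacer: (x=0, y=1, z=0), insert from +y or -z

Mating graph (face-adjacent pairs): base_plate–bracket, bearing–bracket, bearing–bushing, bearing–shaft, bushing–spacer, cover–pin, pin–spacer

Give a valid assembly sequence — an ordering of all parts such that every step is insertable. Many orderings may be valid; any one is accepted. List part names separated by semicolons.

1. spacer@(0, 1, 0) [+y clear] — {spacer}
2. pin@(0, 2, 0) [+z clear] — {pin, spacer}
3. cover@(0, 3, 0) [-x clear] — {cover, pin, spacer}
4. bushing@(0, 0, 0) [-y clear] — {bushing, cover, pin, spacer}
5. bearing@(0, -1, 0) [+x clear] — {bearing, bushing, cover, pin, spacer}
6. shaft@(0, -1, -1) [+y clear] — {bearing, bushing, cover, pin, shaft, spacer}
7. bracket@(0, -1, 1) [-x clear] — {bearing, bracket, bushing, cover, pin, shaft, spacer}
8. base_plate@(1, -1, 1) [+x clear] — {base_plate, bearing, bracket, bushing, cover, pin, shaft, spacer}

spacer; pin; cover; bushing; bearing; shaft; bracket; base_plate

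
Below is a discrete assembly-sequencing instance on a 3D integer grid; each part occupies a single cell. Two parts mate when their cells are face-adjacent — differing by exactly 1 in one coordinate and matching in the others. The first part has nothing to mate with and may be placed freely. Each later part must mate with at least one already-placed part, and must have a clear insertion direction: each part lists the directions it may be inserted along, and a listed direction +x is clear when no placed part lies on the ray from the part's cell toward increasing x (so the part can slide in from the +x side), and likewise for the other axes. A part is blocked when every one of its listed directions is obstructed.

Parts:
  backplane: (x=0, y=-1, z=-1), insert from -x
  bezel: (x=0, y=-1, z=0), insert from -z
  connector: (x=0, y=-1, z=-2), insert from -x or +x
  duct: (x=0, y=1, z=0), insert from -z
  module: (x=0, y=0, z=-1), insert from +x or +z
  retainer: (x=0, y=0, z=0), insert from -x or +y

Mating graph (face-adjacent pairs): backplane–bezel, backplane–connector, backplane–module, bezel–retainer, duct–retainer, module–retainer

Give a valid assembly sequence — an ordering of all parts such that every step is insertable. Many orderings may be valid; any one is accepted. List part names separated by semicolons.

1. duct@(0, 1, 0) [-z clear] — {duct}
2. retainer@(0, 0, 0) [-x clear] — {duct, retainer}
3. bezel@(0, -1, 0) [-z clear] — {bezel, duct, retainer}
4. backplane@(0, -1, -1) [-x clear] — {backplane, bezel, duct, retainer}
5. connector@(0, -1, -2) [-x clear] — {backplane, bezel, connector, duct, retainer}
6. module@(0, 0, -1) [+x clear] — {backplane, bezel, connector, duct, module, retainer}

duct; retainer; bezel; backplane; connector; module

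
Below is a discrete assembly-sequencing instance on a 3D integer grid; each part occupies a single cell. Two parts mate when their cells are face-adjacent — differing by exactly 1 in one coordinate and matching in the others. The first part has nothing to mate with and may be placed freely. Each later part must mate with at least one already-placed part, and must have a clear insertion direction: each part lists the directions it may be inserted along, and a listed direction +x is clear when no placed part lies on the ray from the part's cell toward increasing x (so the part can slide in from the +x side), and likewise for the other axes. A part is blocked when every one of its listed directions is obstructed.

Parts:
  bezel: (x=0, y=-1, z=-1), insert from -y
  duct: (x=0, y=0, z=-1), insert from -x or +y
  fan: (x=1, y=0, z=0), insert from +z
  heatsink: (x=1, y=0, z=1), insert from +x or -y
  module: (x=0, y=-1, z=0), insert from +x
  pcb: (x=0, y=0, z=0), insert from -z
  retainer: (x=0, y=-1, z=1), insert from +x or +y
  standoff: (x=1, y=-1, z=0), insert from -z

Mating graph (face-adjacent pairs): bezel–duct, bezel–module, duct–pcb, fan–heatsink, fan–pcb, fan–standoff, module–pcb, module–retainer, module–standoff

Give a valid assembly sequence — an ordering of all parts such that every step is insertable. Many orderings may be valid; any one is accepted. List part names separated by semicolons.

retainer; module; standoff; pcb; duct; bezel; fan; heatsink

1. retainer@(0, -1, 1) [+x clear] — {retainer}
2. module@(0, -1, 0) [+x clear] — {module, retainer}
3. standoff@(1, -1, 0) [-z clear] — {module, retainer, standoff}
4. pcb@(0, 0, 0) [-z clear] — {module, pcb, retainer, standoff}
5. duct@(0, 0, -1) [-x clear] — {duct, module, pcb, retainer, standoff}
6. bezel@(0, -1, -1) [-y clear] — {bezel, duct, module, pcb, retainer, standoff}
7. fan@(1, 0, 0) [+z clear] — {bezel, duct, fan, module, pcb, retainer, standoff}
8. heatsink@(1, 0, 1) [+x clear] — {bezel, duct, fan, heatsink, module, pcb, retainer, standoff}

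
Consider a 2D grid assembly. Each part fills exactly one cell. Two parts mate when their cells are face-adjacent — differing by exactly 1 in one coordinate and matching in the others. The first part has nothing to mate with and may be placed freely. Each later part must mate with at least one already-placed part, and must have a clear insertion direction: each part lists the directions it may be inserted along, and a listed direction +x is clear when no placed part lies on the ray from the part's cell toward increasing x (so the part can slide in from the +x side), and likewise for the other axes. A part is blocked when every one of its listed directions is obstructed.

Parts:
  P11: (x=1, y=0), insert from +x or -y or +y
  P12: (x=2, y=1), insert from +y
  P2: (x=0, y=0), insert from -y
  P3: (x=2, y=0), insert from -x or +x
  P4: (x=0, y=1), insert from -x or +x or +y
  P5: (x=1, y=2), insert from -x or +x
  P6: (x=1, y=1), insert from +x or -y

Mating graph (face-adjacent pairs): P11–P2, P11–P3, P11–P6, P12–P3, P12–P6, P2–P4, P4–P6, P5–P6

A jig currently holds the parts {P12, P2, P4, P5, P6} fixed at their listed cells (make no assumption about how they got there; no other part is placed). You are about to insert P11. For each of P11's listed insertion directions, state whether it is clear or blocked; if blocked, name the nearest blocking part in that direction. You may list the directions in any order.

+x: clear; +y: blocked by P6; -y: clear

+x: ray from P11(1, 0) has no placed part ⇒ clear
-y: ray from P11(1, 0) has no placed part ⇒ clear
+y: nearest on ray is P6@(1, 1) ⇒ blocked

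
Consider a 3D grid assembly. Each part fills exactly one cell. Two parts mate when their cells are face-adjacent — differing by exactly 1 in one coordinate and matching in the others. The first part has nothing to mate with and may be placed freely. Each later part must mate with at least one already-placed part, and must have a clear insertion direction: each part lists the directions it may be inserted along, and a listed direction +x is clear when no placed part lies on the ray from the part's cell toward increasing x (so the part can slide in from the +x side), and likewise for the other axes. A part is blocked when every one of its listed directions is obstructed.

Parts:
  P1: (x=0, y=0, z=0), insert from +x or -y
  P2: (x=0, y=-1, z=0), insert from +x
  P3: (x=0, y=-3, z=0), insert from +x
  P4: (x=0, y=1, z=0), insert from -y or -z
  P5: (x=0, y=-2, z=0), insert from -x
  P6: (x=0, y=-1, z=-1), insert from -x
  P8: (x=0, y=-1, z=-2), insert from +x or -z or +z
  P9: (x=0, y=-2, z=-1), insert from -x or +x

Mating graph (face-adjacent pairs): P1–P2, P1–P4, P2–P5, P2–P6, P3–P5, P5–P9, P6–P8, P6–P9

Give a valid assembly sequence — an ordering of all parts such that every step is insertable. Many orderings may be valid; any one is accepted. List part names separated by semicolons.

P6; P2; P8; P9; P1; P4; P5; P3

1. P6@(0, -1, -1) [-x clear] — {P6}
2. P2@(0, -1, 0) [+x clear] — {P2, P6}
3. P8@(0, -1, -2) [+x clear] — {P2, P6, P8}
4. P9@(0, -2, -1) [-x clear] — {P2, P6, P8, P9}
5. P1@(0, 0, 0) [+x clear] — {P1, P2, P6, P8, P9}
6. P4@(0, 1, 0) [-z clear] — {P1, P2, P4, P6, P8, P9}
7. P5@(0, -2, 0) [-x clear] — {P1, P2, P4, P5, P6, P8, P9}
8. P3@(0, -3, 0) [+x clear] — {P1, P2, P3, P4, P5, P6, P8, P9}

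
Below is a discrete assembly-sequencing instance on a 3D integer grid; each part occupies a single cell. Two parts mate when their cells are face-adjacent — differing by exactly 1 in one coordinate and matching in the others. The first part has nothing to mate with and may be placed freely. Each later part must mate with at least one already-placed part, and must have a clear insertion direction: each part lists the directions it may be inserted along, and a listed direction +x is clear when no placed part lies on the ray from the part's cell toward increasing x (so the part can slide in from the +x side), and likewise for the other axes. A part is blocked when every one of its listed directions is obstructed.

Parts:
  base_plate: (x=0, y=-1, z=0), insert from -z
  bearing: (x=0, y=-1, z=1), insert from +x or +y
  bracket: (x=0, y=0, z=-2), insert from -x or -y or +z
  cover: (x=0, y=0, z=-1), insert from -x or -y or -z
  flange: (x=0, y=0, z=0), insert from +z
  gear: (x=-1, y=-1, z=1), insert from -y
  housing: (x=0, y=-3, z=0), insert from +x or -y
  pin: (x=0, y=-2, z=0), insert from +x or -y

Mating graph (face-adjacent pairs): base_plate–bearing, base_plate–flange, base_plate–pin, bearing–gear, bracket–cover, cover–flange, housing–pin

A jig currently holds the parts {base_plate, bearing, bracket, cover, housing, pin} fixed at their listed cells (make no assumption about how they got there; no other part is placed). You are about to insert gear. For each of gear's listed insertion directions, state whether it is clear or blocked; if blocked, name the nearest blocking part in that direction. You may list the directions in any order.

-y: ray from gear(-1, -1, 1) has no placed part ⇒ clear

-y: clear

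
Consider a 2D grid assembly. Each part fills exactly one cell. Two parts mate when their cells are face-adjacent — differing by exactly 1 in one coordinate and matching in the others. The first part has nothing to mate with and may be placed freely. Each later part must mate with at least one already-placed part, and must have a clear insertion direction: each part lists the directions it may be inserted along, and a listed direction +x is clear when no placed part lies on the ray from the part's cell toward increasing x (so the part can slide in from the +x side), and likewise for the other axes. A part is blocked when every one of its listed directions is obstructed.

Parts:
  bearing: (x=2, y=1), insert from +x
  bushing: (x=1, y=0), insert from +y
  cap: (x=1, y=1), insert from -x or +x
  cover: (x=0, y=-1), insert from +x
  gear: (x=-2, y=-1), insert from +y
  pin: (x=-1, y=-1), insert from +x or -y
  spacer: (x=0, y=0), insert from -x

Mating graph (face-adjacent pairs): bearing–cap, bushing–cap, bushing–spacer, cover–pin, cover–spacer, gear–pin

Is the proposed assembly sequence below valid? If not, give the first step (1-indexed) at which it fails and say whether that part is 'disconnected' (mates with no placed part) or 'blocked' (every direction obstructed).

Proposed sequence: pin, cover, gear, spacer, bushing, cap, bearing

Valid

1. pin@(-1, -1) [+x clear] — {pin}
2. cover@(0, -1) [+x clear] — {cover, pin}
3. gear@(-2, -1) [+y clear] — {cover, gear, pin}
4. spacer@(0, 0) [-x clear] — {cover, gear, pin, spacer}
5. bushing@(1, 0) [+y clear] — {bushing, cover, gear, pin, spacer}
6. cap@(1, 1) [-x clear] — {bushing, cap, cover, gear, pin, spacer}
7. bearing@(2, 1) [+x clear] — {bearing, bushing, cap, cover, gear, pin, spacer}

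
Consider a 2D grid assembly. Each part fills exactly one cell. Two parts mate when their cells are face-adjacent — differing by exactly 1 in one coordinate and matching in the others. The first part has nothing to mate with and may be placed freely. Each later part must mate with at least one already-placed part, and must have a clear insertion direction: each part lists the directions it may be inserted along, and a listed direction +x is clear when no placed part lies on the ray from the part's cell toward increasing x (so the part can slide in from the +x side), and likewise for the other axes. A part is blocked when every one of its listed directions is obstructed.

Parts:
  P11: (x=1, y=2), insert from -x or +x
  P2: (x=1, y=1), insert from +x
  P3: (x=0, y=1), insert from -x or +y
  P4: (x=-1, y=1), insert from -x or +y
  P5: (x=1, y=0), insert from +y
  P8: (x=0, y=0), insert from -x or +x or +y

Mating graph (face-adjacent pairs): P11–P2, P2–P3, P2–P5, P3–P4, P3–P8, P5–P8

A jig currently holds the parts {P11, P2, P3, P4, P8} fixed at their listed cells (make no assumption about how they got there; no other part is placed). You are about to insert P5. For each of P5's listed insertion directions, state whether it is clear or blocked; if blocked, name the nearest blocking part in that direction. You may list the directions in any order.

+y: blocked by P2

+y: nearest on ray is P2@(1, 1) ⇒ blocked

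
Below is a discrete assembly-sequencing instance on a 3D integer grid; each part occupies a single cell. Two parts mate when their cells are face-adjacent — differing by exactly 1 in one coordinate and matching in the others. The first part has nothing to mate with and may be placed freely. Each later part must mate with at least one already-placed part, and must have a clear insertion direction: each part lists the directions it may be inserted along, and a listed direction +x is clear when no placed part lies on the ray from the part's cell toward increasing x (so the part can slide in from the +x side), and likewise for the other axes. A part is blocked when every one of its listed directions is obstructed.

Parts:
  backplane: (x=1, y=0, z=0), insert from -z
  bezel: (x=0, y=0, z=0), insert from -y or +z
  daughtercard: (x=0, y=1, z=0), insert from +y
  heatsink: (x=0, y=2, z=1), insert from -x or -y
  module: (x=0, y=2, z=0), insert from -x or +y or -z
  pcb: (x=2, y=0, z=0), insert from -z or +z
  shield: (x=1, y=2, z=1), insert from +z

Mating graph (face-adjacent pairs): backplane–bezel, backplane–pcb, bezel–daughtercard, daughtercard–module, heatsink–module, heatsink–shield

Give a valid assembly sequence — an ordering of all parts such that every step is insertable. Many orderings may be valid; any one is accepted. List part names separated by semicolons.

1. daughtercard@(0, 1, 0) [+y clear] — {daughtercard}
2. bezel@(0, 0, 0) [-y clear] — {bezel, daughtercard}
3. module@(0, 2, 0) [-x clear] — {bezel, daughtercard, module}
4. heatsink@(0, 2, 1) [-x clear] — {bezel, daughtercard, heatsink, module}
5. backplane@(1, 0, 0) [-z clear] — {backplane, bezel, daughtercard, heatsink, module}
6. pcb@(2, 0, 0) [-z clear] — {backplane, bezel, daughtercard, heatsink, module, pcb}
7. shield@(1, 2, 1) [+z clear] — {backplane, bezel, daughtercard, heatsink, module, pcb, shield}

daughtercard; bezel; module; heatsink; backplane; pcb; shield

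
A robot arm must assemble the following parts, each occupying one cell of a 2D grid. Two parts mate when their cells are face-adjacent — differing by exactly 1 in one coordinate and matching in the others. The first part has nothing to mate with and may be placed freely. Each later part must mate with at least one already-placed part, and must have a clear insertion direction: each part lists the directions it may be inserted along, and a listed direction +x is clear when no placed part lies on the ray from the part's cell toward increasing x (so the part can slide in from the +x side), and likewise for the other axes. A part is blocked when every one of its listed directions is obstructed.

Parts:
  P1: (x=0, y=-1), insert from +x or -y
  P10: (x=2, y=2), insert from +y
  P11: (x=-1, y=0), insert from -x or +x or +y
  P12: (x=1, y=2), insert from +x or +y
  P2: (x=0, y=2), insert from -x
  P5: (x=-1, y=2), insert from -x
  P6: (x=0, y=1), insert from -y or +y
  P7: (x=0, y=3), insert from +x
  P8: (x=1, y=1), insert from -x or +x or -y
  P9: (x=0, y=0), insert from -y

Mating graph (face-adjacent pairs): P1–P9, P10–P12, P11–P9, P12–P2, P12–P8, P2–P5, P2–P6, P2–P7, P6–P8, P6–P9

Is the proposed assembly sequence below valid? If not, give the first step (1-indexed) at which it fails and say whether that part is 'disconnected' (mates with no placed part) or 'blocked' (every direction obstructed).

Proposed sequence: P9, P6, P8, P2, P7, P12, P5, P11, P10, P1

Valid

1. P9@(0, 0) [-y clear] — {P9}
2. P6@(0, 1) [+y clear] — {P6, P9}
3. P8@(1, 1) [+x clear] — {P6, P8, P9}
4. P2@(0, 2) [-x clear] — {P2, P6, P8, P9}
5. P7@(0, 3) [+x clear] — {P2, P6, P7, P8, P9}
6. P12@(1, 2) [+x clear] — {P12, P2, P6, P7, P8, P9}
7. P5@(-1, 2) [-x clear] — {P12, P2, P5, P6, P7, P8, P9}
8. P11@(-1, 0) [-x clear] — {P11, P12, P2, P5, P6, P7, P8, P9}
9. P10@(2, 2) [+y clear] — {P10, P11, P12, P2, P5, P6, P7, P8, P9}
10. P1@(0, -1) [+x clear] — {P1, P10, P11, P12, P2, P5, P6, P7, P8, P9}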